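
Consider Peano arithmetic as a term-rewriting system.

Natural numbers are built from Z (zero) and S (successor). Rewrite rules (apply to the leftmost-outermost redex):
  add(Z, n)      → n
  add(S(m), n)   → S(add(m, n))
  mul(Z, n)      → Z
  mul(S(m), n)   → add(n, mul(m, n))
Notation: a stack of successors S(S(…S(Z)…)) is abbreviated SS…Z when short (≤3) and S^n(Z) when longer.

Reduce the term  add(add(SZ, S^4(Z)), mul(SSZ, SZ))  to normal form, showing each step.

  start: add(add(SZ, S^4(Z)), mul(SSZ, SZ))
  →1  add(S(add(Z, S^4(Z))), mul(SSZ, SZ))
  →2  S(add(add(Z, S^4(Z)), mul(SSZ, SZ)))
  →3  S(add(S^4(Z), mul(SSZ, SZ)))
  →4  S(S(add(SSSZ, mul(SSZ, SZ))))
  →5  S(S(S(add(SSZ, mul(SSZ, SZ)))))
  →6  S(S(S(S(add(SZ, mul(SSZ, SZ))))))
  →7  S(S(S(S(S(add(Z, mul(SSZ, SZ)))))))
  →8  S(S(S(S(S(mul(SSZ, SZ))))))
  →9  S(S(S(S(S(add(SZ, mul(SZ, SZ)))))))
  →10  S(S(S(S(S(S(add(Z, mul(SZ, SZ))))))))
  →11  S(S(S(S(S(S(mul(SZ, SZ)))))))
  →12  S(S(S(S(S(S(add(SZ, mul(Z, SZ))))))))
  →13  S(S(S(S(S(S(S(add(Z, mul(Z, SZ)))))))))
  →14  S(S(S(S(S(S(S(mul(Z, SZ))))))))
  →15  S^7(Z)

Answer: normal form = S^7(Z)  (in 15 steps)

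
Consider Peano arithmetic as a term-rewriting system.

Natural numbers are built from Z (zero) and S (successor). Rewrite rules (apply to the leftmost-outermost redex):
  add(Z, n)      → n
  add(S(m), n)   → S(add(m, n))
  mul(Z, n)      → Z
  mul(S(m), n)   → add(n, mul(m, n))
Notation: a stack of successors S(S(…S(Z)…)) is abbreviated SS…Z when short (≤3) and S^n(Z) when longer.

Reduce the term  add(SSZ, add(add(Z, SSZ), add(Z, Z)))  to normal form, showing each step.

Answer: normal form = S^4(Z)  (in 8 steps)

Derivation:
  start: add(SSZ, add(add(Z, SSZ), add(Z, Z)))
  step 1: S(add(SZ, add(add(Z, SSZ), add(Z, Z))))
  step 2: S(S(add(Z, add(add(Z, SSZ), add(Z, Z)))))
  step 3: S(S(add(add(Z, SSZ), add(Z, Z))))
  step 4: S(S(add(SSZ, add(Z, Z))))
  step 5: S(S(S(add(SZ, add(Z, Z)))))
  step 6: S(S(S(S(add(Z, add(Z, Z))))))
  step 7: S(S(S(S(add(Z, Z)))))
  step 8: S^4(Z)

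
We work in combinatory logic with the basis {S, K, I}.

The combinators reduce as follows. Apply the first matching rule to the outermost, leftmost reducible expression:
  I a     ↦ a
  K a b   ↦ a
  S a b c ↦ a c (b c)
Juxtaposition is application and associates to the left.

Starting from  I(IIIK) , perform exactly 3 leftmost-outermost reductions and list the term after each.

  start: I(IIIK)
  →1  IIIK
  →2  IIK
  →3  IK

Answer: after 3 steps: IK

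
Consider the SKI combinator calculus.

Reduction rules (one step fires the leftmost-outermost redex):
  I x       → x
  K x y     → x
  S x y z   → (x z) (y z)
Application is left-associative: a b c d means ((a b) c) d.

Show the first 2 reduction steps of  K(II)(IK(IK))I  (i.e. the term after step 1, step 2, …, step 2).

  start: K(II)(IK(IK))I
  [1] III
  [2] II

Answer: after 2 steps: II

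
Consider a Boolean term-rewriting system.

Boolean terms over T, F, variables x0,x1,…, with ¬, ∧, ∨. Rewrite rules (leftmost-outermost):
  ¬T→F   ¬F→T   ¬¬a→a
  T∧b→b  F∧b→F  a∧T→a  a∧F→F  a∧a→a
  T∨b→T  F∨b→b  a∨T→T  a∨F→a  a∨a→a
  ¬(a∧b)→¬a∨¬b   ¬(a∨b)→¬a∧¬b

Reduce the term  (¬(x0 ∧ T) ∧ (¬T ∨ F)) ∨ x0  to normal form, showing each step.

Answer: normal form = x0  (in 7 steps)

Reduction:
  start: (¬(x0 ∧ T) ∧ (¬T ∨ F)) ∨ x0
  step 1: ((¬x0 ∨ ¬T) ∧ (¬T ∨ F)) ∨ x0
  step 2: ((¬x0 ∨ F) ∧ (¬T ∨ F)) ∨ x0
  step 3: (¬x0 ∧ (¬T ∨ F)) ∨ x0
  step 4: (¬x0 ∧ ¬T) ∨ x0
  step 5: (¬x0 ∧ F) ∨ x0
  step 6: F ∨ x0
  step 7: x0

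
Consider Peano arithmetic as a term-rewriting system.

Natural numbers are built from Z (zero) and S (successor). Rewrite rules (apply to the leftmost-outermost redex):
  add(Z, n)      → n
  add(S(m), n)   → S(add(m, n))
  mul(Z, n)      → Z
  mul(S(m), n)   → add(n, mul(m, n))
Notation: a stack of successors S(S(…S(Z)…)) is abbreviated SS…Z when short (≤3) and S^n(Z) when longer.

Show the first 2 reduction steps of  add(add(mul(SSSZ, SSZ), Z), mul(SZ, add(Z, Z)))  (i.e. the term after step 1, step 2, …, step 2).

Answer: after 2 steps: add(add(S(add(SZ, mul(SSZ, SSZ))), Z), mul(SZ, add(Z, Z)))

Derivation:
  start: add(add(mul(SSSZ, SSZ), Z), mul(SZ, add(Z, Z)))
  step 1: add(add(add(SSZ, mul(SSZ, SSZ)), Z), mul(SZ, add(Z, Z)))
  step 2: add(add(S(add(SZ, mul(SSZ, SSZ))), Z), mul(SZ, add(Z, Z)))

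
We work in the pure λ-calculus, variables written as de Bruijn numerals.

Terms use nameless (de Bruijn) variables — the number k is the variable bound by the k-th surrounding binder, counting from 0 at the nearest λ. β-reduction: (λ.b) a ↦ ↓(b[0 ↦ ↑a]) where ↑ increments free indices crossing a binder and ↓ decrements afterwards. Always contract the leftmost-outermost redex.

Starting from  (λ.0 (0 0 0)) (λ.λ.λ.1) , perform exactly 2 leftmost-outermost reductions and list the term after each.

  start: (λ.0 (0 0 0)) (λ.λ.λ.1)
  →1  (λ.λ.λ.1) ((λ.λ.λ.1) (λ.λ.λ.1) (λ.λ.λ.1))
  →2  λ.λ.1

Answer: after 2 steps: λ.λ.1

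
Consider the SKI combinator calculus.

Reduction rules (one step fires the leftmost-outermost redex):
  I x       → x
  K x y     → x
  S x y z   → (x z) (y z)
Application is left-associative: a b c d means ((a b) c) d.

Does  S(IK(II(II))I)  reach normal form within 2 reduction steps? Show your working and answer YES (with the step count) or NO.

Answer: NO — after 2 steps the term is S(II(II)), not yet normal

Derivation:
  start: S(IK(II(II))I)
  step 1: S(K(II(II))I)
  step 2: S(II(II))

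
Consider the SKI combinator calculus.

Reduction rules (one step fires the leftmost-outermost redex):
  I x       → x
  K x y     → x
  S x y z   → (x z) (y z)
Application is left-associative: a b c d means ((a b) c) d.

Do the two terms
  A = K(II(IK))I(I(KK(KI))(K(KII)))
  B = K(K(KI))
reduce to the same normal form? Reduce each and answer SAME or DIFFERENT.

Term A:
  start: K(II(IK))I(I(KK(KI))(K(KII)))
  [1] II(IK)(I(KK(KI))(K(KII)))
  [2] I(IK)(I(KK(KI))(K(KII)))
  [3] IK(I(KK(KI))(K(KII)))
  [4] K(I(KK(KI))(K(KII)))
  [5] K(KK(KI)(K(KII)))
  [6] K(K(K(KII)))
  [7] K(K(KI))

Term B:
  start: K(K(KI))

Answer: SAME — A ⇓ K(K(KI)), B ⇓ K(K(KI))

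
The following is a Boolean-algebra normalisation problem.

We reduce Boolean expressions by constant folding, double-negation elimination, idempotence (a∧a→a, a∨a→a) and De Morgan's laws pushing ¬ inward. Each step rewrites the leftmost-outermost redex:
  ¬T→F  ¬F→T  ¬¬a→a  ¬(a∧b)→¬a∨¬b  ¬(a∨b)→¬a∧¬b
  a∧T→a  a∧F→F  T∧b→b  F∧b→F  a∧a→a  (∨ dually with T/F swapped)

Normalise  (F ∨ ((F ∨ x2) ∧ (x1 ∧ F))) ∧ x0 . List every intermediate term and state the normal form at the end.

Answer: normal form = F  (in 5 steps)

Reduction:
  start: (F ∨ ((F ∨ x2) ∧ (x1 ∧ F))) ∧ x0
  →1  ((F ∨ x2) ∧ (x1 ∧ F)) ∧ x0
  →2  (x2 ∧ (x1 ∧ F)) ∧ x0
  →3  (x2 ∧ F) ∧ x0
  →4  F ∧ x0
  →5  F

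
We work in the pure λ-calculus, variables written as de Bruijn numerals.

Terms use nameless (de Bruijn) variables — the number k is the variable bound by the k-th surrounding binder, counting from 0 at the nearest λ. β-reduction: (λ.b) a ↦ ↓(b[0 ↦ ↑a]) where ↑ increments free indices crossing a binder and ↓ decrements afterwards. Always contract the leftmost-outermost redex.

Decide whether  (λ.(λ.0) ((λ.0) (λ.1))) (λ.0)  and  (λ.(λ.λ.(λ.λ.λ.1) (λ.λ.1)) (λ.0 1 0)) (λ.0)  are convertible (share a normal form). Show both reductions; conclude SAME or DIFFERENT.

Term A:
  start: (λ.(λ.0) ((λ.0) (λ.1))) (λ.0)
  step 1: (λ.0) ((λ.0) (λ.λ.0))
  step 2: (λ.0) (λ.λ.0)
  step 3: λ.λ.0

Term B:
  start: (λ.(λ.λ.(λ.λ.λ.1) (λ.λ.1)) (λ.0 1 0)) (λ.0)
  step 1: (λ.λ.(λ.λ.λ.1) (λ.λ.1)) (λ.0 (λ.0) 0)
  step 2: λ.(λ.λ.λ.1) (λ.λ.1)
  step 3: λ.λ.λ.1

Answer: DIFFERENT — A ⇓ λ.λ.0, B ⇓ λ.λ.λ.1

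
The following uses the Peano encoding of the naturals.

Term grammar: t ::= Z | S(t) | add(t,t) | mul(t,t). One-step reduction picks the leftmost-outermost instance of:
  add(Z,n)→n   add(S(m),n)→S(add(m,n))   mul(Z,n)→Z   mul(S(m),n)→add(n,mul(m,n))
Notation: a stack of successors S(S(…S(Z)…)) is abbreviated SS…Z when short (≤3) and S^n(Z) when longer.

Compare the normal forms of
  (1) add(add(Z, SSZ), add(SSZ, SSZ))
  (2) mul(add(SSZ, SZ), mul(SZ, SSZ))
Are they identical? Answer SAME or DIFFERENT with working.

Term A:
  start: add(add(Z, SSZ), add(SSZ, SSZ))
  [1] add(SSZ, add(SSZ, SSZ))
  [2] S(add(SZ, add(SSZ, SSZ)))
  [3] S(S(add(Z, add(SSZ, SSZ))))
  [4] S(S(add(SSZ, SSZ)))
  [5] S(S(S(add(SZ, SSZ))))
  [6] S(S(S(S(add(Z, SSZ)))))
  [7] S^6(Z)

Term B:
  start: mul(add(SSZ, SZ), mul(SZ, SSZ))
  [1] mul(S(add(SZ, SZ)), mul(SZ, SSZ))
  [2] add(mul(SZ, SSZ), mul(add(SZ, SZ), mul(SZ, SSZ)))
  [3] add(add(SSZ, mul(Z, SSZ)), mul(add(SZ, SZ), mul(SZ, SSZ)))
  [4] add(S(add(SZ, mul(Z, SSZ))), mul(add(SZ, SZ), mul(SZ, SSZ)))
  [5] S(add(add(SZ, mul(Z, SSZ)), mul(add(SZ, SZ), mul(SZ, SSZ))))
  [6] S(add(S(add(Z, mul(Z, SSZ))), mul(add(SZ, SZ), mul(SZ, SSZ))))
  [7] S(S(add(add(Z, mul(Z, SSZ)), mul(add(SZ, SZ), mul(SZ, SSZ)))))
  [8] S(S(add(mul(Z, SSZ), mul(add(SZ, SZ), mul(SZ, SSZ)))))
  [9] S(S(add(Z, mul(add(SZ, SZ), mul(SZ, SSZ)))))
  [10] S(S(mul(add(SZ, SZ), mul(SZ, SSZ))))
  [11] S(S(mul(S(add(Z, SZ)), mul(SZ, SSZ))))
  [12] S(S(add(mul(SZ, SSZ), mul(add(Z, SZ), mul(SZ, SSZ)))))
  [13] S(S(add(add(SSZ, mul(Z, SSZ)), mul(add(Z, SZ), mul(SZ, SSZ)))))
  [14] S(S(add(S(add(SZ, mul(Z, SSZ))), mul(add(Z, SZ), mul(SZ, SSZ)))))
  [15] S(S(S(add(add(SZ, mul(Z, SSZ)), mul(add(Z, SZ), mul(SZ, SSZ))))))
  [16] S(S(S(add(S(add(Z, mul(Z, SSZ))), mul(add(Z, SZ), mul(SZ, SSZ))))))
  [17] S(S(S(S(add(add(Z, mul(Z, SSZ)), mul(add(Z, SZ), mul(SZ, SSZ)))))))
  [18] S(S(S(S(add(mul(Z, SSZ), mul(add(Z, SZ), mul(SZ, SSZ)))))))
  [19] S(S(S(S(add(Z, mul(add(Z, SZ), mul(SZ, SSZ)))))))
  [20] S(S(S(S(mul(add(Z, SZ), mul(SZ, SSZ))))))
  [21] S(S(S(S(mul(SZ, mul(SZ, SSZ))))))
  [22] S(S(S(S(add(mul(SZ, SSZ), mul(Z, mul(SZ, SSZ)))))))
  [23] S(S(S(S(add(add(SSZ, mul(Z, SSZ)), mul(Z, mul(SZ, SSZ)))))))
  [24] S(S(S(S(add(S(add(SZ, mul(Z, SSZ))), mul(Z, mul(SZ, SSZ)))))))
  [25] S(S(S(S(S(add(add(SZ, mul(Z, SSZ)), mul(Z, mul(SZ, SSZ))))))))
  [26] S(S(S(S(S(add(S(add(Z, mul(Z, SSZ))), mul(Z, mul(SZ, SSZ))))))))
  [27] S(S(S(S(S(S(add(add(Z, mul(Z, SSZ)), mul(Z, mul(SZ, SSZ)))))))))
  [28] S(S(S(S(S(S(add(mul(Z, SSZ), mul(Z, mul(SZ, SSZ)))))))))
  [29] S(S(S(S(S(S(add(Z, mul(Z, mul(SZ, SSZ)))))))))
  [30] S(S(S(S(S(S(mul(Z, mul(SZ, SSZ))))))))
  [31] S^6(Z)

Answer: SAME — A ⇓ S^6(Z), B ⇓ S^6(Z)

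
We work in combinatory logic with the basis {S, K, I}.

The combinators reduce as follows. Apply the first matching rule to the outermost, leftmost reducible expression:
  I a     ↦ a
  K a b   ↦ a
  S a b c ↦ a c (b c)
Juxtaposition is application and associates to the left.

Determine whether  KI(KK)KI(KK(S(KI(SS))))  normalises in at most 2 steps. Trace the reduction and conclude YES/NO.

  start: KI(KK)KI(KK(S(KI(SS))))
  step 1: IKI(KK(S(KI(SS))))
  step 2: KI(KK(S(KI(SS))))

Answer: NO — after 2 steps the term is KI(KK(S(KI(SS)))), not yet normal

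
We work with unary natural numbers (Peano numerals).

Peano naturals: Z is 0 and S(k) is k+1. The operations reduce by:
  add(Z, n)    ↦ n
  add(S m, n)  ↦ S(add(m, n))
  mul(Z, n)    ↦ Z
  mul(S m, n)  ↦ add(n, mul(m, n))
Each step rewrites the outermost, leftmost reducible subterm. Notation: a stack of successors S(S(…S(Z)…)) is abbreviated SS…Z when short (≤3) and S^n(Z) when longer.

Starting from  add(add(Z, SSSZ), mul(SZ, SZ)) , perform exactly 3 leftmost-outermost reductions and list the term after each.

  start: add(add(Z, SSSZ), mul(SZ, SZ))
  →1  add(SSSZ, mul(SZ, SZ))
  →2  S(add(SSZ, mul(SZ, SZ)))
  →3  S(S(add(SZ, mul(SZ, SZ))))

Answer: after 3 steps: S(S(add(SZ, mul(SZ, SZ))))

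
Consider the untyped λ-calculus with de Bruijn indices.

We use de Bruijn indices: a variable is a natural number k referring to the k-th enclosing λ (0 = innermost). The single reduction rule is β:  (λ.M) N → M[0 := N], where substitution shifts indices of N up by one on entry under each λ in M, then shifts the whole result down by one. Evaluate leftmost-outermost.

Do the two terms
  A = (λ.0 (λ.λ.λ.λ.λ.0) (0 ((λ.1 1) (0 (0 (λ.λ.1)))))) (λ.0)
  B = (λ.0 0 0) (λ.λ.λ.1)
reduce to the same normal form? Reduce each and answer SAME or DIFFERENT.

Term A:
  start: (λ.0 (λ.λ.λ.λ.λ.0) (0 ((λ.1 1) (0 (0 (λ.λ.1)))))) (λ.0)
  [1] (λ.0) (λ.λ.λ.λ.λ.0) ((λ.0) ((λ.(λ.0) (λ.0)) ((λ.0) ((λ.0) (λ.λ.1)))))
  [2] (λ.λ.λ.λ.λ.0) ((λ.0) ((λ.(λ.0) (λ.0)) ((λ.0) ((λ.0) (λ.λ.1)))))
  [3] λ.λ.λ.λ.0

Term B:
  start: (λ.0 0 0) (λ.λ.λ.1)
  [1] (λ.λ.λ.1) (λ.λ.λ.1) (λ.λ.λ.1)
  [2] (λ.λ.1) (λ.λ.λ.1)
  [3] λ.λ.λ.λ.1

Answer: DIFFERENT — A ⇓ λ.λ.λ.λ.0, B ⇓ λ.λ.λ.λ.1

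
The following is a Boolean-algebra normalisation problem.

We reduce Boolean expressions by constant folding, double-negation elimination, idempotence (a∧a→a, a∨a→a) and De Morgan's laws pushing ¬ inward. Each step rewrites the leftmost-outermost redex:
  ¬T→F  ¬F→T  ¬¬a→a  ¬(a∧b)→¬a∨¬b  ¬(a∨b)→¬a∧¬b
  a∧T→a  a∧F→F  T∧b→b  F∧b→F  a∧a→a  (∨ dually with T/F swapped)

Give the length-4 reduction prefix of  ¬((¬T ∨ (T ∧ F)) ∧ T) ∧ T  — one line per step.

Answer: after 4 steps: (T ∧ ¬(T ∧ F)) ∨ ¬T

Working:
  start: ¬((¬T ∨ (T ∧ F)) ∧ T) ∧ T
  →1  ¬((¬T ∨ (T ∧ F)) ∧ T)
  →2  ¬(¬T ∨ (T ∧ F)) ∨ ¬T
  →3  (¬¬T ∧ ¬(T ∧ F)) ∨ ¬T
  →4  (T ∧ ¬(T ∧ F)) ∨ ¬T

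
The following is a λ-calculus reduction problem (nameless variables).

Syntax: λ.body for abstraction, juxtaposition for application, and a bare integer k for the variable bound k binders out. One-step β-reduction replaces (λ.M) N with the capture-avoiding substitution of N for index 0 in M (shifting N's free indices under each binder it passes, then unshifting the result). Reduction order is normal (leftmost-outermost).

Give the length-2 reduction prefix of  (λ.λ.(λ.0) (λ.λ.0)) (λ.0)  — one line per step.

  start: (λ.λ.(λ.0) (λ.λ.0)) (λ.0)
  [1] λ.(λ.0) (λ.λ.0)
  [2] λ.λ.λ.0

Answer: after 2 steps: λ.λ.λ.0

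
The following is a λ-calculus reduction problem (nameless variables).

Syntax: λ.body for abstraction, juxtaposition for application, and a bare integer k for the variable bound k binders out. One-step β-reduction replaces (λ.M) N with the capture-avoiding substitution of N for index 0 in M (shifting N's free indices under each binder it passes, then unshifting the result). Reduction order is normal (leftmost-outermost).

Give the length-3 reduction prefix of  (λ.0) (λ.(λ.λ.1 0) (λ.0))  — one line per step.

  start: (λ.0) (λ.(λ.λ.1 0) (λ.0))
  →1  λ.(λ.λ.1 0) (λ.0)
  →2  λ.λ.(λ.0) 0
  →3  λ.λ.0

Answer: after 3 steps: λ.λ.0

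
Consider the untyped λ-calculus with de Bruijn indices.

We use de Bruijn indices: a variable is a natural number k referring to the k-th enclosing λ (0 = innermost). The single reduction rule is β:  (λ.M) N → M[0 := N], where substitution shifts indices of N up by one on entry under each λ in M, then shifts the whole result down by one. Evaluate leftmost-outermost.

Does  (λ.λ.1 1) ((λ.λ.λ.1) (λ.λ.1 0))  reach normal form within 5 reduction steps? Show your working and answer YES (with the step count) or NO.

  start: (λ.λ.1 1) ((λ.λ.λ.1) (λ.λ.1 0))
  step 1: λ.(λ.λ.λ.1) (λ.λ.1 0) ((λ.λ.λ.1) (λ.λ.1 0))
  step 2: λ.(λ.λ.1) ((λ.λ.λ.1) (λ.λ.1 0))
  step 3: λ.λ.(λ.λ.λ.1) (λ.λ.1 0)
  step 4: λ.λ.λ.λ.1

Answer: YES — reaches normal form λ.λ.λ.λ.1 in 4 ≤ 5 steps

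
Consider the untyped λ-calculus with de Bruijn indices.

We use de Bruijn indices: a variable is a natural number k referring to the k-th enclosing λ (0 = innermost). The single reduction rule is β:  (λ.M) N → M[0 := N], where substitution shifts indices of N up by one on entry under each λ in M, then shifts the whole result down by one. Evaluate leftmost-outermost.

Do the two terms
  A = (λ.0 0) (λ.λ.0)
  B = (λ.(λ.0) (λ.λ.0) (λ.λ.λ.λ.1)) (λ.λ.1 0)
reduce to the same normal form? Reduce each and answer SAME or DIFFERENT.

Term A:
  start: (λ.0 0) (λ.λ.0)
  →1  (λ.λ.0) (λ.λ.0)
  →2  λ.0

Term B:
  start: (λ.(λ.0) (λ.λ.0) (λ.λ.λ.λ.1)) (λ.λ.1 0)
  →1  (λ.0) (λ.λ.0) (λ.λ.λ.λ.1)
  →2  (λ.λ.0) (λ.λ.λ.λ.1)
  →3  λ.0

Answer: SAME — A ⇓ λ.0, B ⇓ λ.0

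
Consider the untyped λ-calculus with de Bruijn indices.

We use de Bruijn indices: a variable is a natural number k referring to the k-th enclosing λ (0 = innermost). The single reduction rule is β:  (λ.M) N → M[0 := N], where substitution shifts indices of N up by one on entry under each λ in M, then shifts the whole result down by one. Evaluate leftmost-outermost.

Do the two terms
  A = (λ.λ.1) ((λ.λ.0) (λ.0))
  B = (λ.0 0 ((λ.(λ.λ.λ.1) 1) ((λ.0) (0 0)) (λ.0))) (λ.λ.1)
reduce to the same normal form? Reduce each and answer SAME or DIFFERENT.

Answer: DIFFERENT — A ⇓ λ.λ.0, B ⇓ λ.λ.1

Working:
Term A:
  start: (λ.λ.1) ((λ.λ.0) (λ.0))
  [1] λ.(λ.λ.0) (λ.0)
  [2] λ.λ.0

Term B:
  start: (λ.0 0 ((λ.(λ.λ.λ.1) 1) ((λ.0) (0 0)) (λ.0))) (λ.λ.1)
  [1] (λ.λ.1) (λ.λ.1) ((λ.(λ.λ.λ.1) (λ.λ.1)) ((λ.0) ((λ.λ.1) (λ.λ.1))) (λ.0))
  [2] (λ.λ.λ.1) ((λ.(λ.λ.λ.1) (λ.λ.1)) ((λ.0) ((λ.λ.1) (λ.λ.1))) (λ.0))
  [3] λ.λ.1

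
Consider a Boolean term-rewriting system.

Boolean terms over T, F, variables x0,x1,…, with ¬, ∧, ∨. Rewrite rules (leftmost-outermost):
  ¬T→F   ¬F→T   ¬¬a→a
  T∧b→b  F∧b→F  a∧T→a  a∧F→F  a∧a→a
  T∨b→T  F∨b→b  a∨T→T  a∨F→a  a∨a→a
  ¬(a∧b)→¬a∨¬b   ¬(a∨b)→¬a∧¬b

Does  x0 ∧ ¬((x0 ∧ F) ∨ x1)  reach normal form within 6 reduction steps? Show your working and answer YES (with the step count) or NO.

Answer: YES — reaches normal form x0 ∧ ¬x1 in 5 ≤ 6 steps

Derivation:
  start: x0 ∧ ¬((x0 ∧ F) ∨ x1)
  →1  x0 ∧ (¬(x0 ∧ F) ∧ ¬x1)
  →2  x0 ∧ ((¬x0 ∨ ¬F) ∧ ¬x1)
  →3  x0 ∧ ((¬x0 ∨ T) ∧ ¬x1)
  →4  x0 ∧ (T ∧ ¬x1)
  →5  x0 ∧ ¬x1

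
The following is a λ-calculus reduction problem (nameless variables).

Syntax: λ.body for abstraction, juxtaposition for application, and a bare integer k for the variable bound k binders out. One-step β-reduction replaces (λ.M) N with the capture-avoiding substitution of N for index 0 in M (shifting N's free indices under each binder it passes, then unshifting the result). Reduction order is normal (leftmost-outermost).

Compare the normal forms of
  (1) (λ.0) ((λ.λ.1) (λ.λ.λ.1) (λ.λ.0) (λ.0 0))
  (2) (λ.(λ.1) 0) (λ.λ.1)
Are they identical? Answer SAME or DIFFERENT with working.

Answer: SAME — A ⇓ λ.λ.1, B ⇓ λ.λ.1

Reduction:
Term A:
  start: (λ.0) ((λ.λ.1) (λ.λ.λ.1) (λ.λ.0) (λ.0 0))
  [1] (λ.λ.1) (λ.λ.λ.1) (λ.λ.0) (λ.0 0)
  [2] (λ.λ.λ.λ.1) (λ.λ.0) (λ.0 0)
  [3] (λ.λ.λ.1) (λ.0 0)
  [4] λ.λ.1

Term B:
  start: (λ.(λ.1) 0) (λ.λ.1)
  [1] (λ.λ.λ.1) (λ.λ.1)
  [2] λ.λ.1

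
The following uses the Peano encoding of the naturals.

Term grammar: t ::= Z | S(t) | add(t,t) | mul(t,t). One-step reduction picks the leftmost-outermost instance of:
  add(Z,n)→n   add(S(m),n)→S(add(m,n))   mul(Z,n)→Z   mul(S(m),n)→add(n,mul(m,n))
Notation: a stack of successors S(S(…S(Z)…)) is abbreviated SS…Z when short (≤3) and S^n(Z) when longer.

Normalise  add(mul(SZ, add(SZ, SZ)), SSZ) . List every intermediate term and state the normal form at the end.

Answer: normal form = S^4(Z)  (in 10 steps)

Reduction:
  start: add(mul(SZ, add(SZ, SZ)), SSZ)
  →1  add(add(add(SZ, SZ), mul(Z, add(SZ, SZ))), SSZ)
  →2  add(add(S(add(Z, SZ)), mul(Z, add(SZ, SZ))), SSZ)
  →3  add(S(add(add(Z, SZ), mul(Z, add(SZ, SZ)))), SSZ)
  →4  S(add(add(add(Z, SZ), mul(Z, add(SZ, SZ))), SSZ))
  →5  S(add(add(SZ, mul(Z, add(SZ, SZ))), SSZ))
  →6  S(add(S(add(Z, mul(Z, add(SZ, SZ)))), SSZ))
  →7  S(S(add(add(Z, mul(Z, add(SZ, SZ))), SSZ)))
  →8  S(S(add(mul(Z, add(SZ, SZ)), SSZ)))
  →9  S(S(add(Z, SSZ)))
  →10  S^4(Z)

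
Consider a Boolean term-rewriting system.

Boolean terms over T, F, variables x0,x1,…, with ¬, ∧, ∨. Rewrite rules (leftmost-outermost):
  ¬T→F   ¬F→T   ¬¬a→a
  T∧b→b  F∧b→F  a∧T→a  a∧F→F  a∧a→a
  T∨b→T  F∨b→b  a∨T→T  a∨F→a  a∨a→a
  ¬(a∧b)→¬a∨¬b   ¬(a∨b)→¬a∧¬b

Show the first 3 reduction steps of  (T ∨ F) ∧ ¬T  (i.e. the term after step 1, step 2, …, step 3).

Answer: after 3 steps: F

Reduction:
  start: (T ∨ F) ∧ ¬T
  step 1: T ∧ ¬T
  step 2: ¬T
  step 3: F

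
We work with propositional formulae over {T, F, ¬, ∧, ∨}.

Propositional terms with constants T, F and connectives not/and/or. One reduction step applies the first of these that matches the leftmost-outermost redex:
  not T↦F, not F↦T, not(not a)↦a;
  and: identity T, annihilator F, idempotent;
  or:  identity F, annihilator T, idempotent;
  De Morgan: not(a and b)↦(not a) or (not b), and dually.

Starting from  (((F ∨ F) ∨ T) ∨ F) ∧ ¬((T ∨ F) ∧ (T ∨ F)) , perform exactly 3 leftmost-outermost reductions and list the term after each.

Answer: after 3 steps: ¬((T ∨ F) ∧ (T ∨ F))

Derivation:
  start: (((F ∨ F) ∨ T) ∨ F) ∧ ¬((T ∨ F) ∧ (T ∨ F))
  step 1: ((F ∨ F) ∨ T) ∧ ¬((T ∨ F) ∧ (T ∨ F))
  step 2: T ∧ ¬((T ∨ F) ∧ (T ∨ F))
  step 3: ¬((T ∨ F) ∧ (T ∨ F))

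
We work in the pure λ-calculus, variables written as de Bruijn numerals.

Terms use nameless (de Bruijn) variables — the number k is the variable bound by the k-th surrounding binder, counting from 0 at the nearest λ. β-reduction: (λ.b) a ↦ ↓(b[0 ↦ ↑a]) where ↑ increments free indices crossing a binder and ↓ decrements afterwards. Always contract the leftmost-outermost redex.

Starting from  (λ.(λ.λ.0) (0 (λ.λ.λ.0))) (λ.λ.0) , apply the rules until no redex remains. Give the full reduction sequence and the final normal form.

Answer: normal form = λ.0  (in 2 steps)

Derivation:
  start: (λ.(λ.λ.0) (0 (λ.λ.λ.0))) (λ.λ.0)
  [1] (λ.λ.0) ((λ.λ.0) (λ.λ.λ.0))
  [2] λ.0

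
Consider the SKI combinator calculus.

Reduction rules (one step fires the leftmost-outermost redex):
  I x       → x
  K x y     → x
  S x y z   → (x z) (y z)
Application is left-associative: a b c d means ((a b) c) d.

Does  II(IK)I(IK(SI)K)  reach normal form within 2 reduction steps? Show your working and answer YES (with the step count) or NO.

Answer: NO — after 2 steps the term is IKI(IK(SI)K), not yet normal

Derivation:
  start: II(IK)I(IK(SI)K)
  [1] I(IK)I(IK(SI)K)
  [2] IKI(IK(SI)K)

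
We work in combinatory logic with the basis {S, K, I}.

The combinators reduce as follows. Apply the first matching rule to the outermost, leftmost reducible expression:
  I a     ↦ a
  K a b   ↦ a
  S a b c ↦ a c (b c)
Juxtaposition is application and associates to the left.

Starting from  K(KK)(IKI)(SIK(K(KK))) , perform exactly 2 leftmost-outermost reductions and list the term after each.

  start: K(KK)(IKI)(SIK(K(KK)))
  →1  KK(SIK(K(KK)))
  →2  K

Answer: after 2 steps: K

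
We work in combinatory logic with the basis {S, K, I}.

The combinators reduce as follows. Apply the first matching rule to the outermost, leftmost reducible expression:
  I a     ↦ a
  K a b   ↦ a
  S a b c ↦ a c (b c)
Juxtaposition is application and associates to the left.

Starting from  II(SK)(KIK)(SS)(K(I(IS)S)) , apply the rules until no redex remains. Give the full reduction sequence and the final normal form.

Answer: normal form = SS(K(SS))  (in 6 steps)

Working:
  start: II(SK)(KIK)(SS)(K(I(IS)S))
  [1] I(SK)(KIK)(SS)(K(I(IS)S))
  [2] SK(KIK)(SS)(K(I(IS)S))
  [3] K(SS)(KIK(SS))(K(I(IS)S))
  [4] SS(K(I(IS)S))
  [5] SS(K(ISS))
  [6] SS(K(SS))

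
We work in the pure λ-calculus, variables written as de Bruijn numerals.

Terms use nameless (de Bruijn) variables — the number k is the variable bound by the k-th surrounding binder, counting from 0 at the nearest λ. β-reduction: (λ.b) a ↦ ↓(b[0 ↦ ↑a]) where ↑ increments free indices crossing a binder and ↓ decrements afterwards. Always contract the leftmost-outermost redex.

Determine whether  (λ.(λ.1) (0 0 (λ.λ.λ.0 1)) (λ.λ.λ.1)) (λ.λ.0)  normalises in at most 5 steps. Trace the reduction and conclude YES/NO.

  start: (λ.(λ.1) (0 0 (λ.λ.λ.0 1)) (λ.λ.λ.1)) (λ.λ.0)
  step 1: (λ.λ.λ.0) ((λ.λ.0) (λ.λ.0) (λ.λ.λ.0 1)) (λ.λ.λ.1)
  step 2: (λ.λ.0) (λ.λ.λ.1)
  step 3: λ.0

Answer: YES — reaches normal form λ.0 in 3 ≤ 5 steps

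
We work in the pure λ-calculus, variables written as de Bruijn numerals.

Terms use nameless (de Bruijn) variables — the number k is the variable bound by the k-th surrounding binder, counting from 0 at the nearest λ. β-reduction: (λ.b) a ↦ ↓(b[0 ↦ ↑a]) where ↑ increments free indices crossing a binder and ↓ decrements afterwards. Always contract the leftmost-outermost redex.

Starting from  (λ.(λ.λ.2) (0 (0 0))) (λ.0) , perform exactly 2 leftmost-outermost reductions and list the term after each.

  start: (λ.(λ.λ.2) (0 (0 0))) (λ.0)
  →1  (λ.λ.λ.0) ((λ.0) ((λ.0) (λ.0)))
  →2  λ.λ.0

Answer: after 2 steps: λ.λ.0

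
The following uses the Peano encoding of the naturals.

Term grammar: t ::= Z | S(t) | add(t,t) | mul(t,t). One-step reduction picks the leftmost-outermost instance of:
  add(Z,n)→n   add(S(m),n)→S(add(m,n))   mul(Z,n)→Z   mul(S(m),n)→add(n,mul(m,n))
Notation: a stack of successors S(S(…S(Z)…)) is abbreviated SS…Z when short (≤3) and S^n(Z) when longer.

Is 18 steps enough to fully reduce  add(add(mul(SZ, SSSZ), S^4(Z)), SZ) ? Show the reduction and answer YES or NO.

  start: add(add(mul(SZ, SSSZ), S^4(Z)), SZ)
  →1  add(add(add(SSSZ, mul(Z, SSSZ)), S^4(Z)), SZ)
  →2  add(add(S(add(SSZ, mul(Z, SSSZ))), S^4(Z)), SZ)
  →3  add(S(add(add(SSZ, mul(Z, SSSZ)), S^4(Z))), SZ)
  →4  S(add(add(add(SSZ, mul(Z, SSSZ)), S^4(Z)), SZ))
  →5  S(add(add(S(add(SZ, mul(Z, SSSZ))), S^4(Z)), SZ))
  →6  S(add(S(add(add(SZ, mul(Z, SSSZ)), S^4(Z))), SZ))
  →7  S(S(add(add(add(SZ, mul(Z, SSSZ)), S^4(Z)), SZ)))
  →8  S(S(add(add(S(add(Z, mul(Z, SSSZ))), S^4(Z)), SZ)))
  →9  S(S(add(S(add(add(Z, mul(Z, SSSZ)), S^4(Z))), SZ)))
  →10  S(S(S(add(add(add(Z, mul(Z, SSSZ)), S^4(Z)), SZ))))
  →11  S(S(S(add(add(mul(Z, SSSZ), S^4(Z)), SZ))))
  →12  S(S(S(add(add(Z, S^4(Z)), SZ))))
  →13  S(S(S(add(S^4(Z), SZ))))
  →14  S(S(S(S(add(SSSZ, SZ)))))
  →15  S(S(S(S(S(add(SSZ, SZ))))))
  →16  S(S(S(S(S(S(add(SZ, SZ)))))))
  →17  S(S(S(S(S(S(S(add(Z, SZ))))))))
  →18  S^8(Z)

Answer: YES — reaches normal form S^8(Z) in 18 ≤ 18 steps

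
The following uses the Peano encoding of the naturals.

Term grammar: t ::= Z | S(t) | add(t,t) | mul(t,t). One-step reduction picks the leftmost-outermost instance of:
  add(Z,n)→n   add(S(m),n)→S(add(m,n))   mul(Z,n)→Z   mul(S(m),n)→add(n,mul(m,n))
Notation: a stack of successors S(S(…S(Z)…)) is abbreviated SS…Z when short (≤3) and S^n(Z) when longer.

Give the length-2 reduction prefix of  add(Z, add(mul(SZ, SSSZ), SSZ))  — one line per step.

  start: add(Z, add(mul(SZ, SSSZ), SSZ))
  step 1: add(mul(SZ, SSSZ), SSZ)
  step 2: add(add(SSSZ, mul(Z, SSSZ)), SSZ)

Answer: after 2 steps: add(add(SSSZ, mul(Z, SSSZ)), SSZ)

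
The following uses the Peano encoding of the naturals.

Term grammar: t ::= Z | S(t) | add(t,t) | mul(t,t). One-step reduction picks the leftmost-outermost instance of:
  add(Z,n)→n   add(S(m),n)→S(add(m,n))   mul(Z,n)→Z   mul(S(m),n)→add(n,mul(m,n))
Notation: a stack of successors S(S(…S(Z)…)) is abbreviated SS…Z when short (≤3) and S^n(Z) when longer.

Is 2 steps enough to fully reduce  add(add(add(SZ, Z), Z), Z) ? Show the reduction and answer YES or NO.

  start: add(add(add(SZ, Z), Z), Z)
  step 1: add(add(S(add(Z, Z)), Z), Z)
  step 2: add(S(add(add(Z, Z), Z)), Z)

Answer: NO — after 2 steps the term is add(S(add(add(Z, Z), Z)), Z), not yet normal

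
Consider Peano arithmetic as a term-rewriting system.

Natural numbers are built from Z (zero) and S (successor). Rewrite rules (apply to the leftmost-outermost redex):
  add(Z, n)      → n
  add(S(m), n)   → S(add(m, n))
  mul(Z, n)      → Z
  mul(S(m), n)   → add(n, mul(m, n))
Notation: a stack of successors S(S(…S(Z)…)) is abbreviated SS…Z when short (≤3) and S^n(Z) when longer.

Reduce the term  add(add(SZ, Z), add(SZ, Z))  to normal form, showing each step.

  start: add(add(SZ, Z), add(SZ, Z))
  [1] add(S(add(Z, Z)), add(SZ, Z))
  [2] S(add(add(Z, Z), add(SZ, Z)))
  [3] S(add(Z, add(SZ, Z)))
  [4] S(add(SZ, Z))
  [5] S(S(add(Z, Z)))
  [6] SSZ

Answer: normal form = SSZ  (in 6 steps)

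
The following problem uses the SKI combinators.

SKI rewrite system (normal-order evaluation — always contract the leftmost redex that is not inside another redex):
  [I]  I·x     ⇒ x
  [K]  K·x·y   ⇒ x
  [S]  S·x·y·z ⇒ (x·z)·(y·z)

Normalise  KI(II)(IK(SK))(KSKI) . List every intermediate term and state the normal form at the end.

  start: KI(II)(IK(SK))(KSKI)
  →1  I(IK(SK))(KSKI)
  →2  IK(SK)(KSKI)
  →3  K(SK)(KSKI)
  →4  SK

Answer: normal form = SK  (in 4 steps)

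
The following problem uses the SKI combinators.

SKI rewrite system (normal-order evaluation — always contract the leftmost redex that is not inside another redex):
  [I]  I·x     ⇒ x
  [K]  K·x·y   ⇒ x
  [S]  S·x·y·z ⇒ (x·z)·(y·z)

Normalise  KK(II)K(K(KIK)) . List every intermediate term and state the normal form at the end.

Answer: normal form = K  (in 2 steps)

Derivation:
  start: KK(II)K(K(KIK))
  step 1: KK(K(KIK))
  step 2: K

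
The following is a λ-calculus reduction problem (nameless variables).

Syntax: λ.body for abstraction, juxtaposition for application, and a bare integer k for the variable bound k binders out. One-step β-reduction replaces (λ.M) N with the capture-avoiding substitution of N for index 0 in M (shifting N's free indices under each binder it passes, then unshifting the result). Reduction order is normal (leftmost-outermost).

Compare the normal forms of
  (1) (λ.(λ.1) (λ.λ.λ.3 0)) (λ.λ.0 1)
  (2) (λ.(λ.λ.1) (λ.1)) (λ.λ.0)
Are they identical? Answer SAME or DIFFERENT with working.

Term A:
  start: (λ.(λ.1) (λ.λ.λ.3 0)) (λ.λ.0 1)
  [1] (λ.λ.λ.0 1) (λ.λ.λ.(λ.λ.0 1) 0)
  [2] λ.λ.0 1

Term B:
  start: (λ.(λ.λ.1) (λ.1)) (λ.λ.0)
  [1] (λ.λ.1) (λ.λ.λ.0)
  [2] λ.λ.λ.λ.0

Answer: DIFFERENT — A ⇓ λ.λ.0 1, B ⇓ λ.λ.λ.λ.0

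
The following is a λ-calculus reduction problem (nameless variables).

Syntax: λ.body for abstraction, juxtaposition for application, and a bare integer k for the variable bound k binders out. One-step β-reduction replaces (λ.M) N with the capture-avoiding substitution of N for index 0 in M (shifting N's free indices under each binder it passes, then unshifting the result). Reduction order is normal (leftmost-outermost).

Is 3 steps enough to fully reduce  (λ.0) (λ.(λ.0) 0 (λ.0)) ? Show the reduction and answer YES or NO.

Answer: YES — reaches normal form λ.0 (λ.0) in 2 ≤ 3 steps

Reduction:
  start: (λ.0) (λ.(λ.0) 0 (λ.0))
  [1] λ.(λ.0) 0 (λ.0)
  [2] λ.0 (λ.0)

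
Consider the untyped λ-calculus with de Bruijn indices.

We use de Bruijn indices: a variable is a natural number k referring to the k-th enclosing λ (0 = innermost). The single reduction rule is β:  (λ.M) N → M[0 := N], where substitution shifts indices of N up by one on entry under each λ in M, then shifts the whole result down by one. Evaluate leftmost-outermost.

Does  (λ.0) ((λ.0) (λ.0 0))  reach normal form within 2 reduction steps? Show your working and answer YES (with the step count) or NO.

Answer: YES — reaches normal form λ.0 0 in 2 ≤ 2 steps

Derivation:
  start: (λ.0) ((λ.0) (λ.0 0))
  step 1: (λ.0) (λ.0 0)
  step 2: λ.0 0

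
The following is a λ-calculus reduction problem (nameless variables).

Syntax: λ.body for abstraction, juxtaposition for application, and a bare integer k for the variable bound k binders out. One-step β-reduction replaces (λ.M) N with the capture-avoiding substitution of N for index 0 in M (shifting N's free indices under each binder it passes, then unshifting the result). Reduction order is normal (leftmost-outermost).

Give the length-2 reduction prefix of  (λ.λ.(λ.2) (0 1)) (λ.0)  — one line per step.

  start: (λ.λ.(λ.2) (0 1)) (λ.0)
  step 1: λ.(λ.λ.0) (0 (λ.0))
  step 2: λ.λ.0

Answer: after 2 steps: λ.λ.0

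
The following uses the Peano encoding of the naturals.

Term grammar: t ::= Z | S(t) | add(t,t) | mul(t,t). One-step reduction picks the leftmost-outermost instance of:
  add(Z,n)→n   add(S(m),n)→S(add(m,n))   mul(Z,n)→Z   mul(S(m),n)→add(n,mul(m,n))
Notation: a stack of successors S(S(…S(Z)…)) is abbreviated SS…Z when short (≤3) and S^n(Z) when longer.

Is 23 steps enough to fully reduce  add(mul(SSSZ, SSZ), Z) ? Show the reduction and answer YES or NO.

Answer: YES — reaches normal form S^6(Z) in 20 ≤ 23 steps

Reduction:
  start: add(mul(SSSZ, SSZ), Z)
  step 1: add(add(SSZ, mul(SSZ, SSZ)), Z)
  step 2: add(S(add(SZ, mul(SSZ, SSZ))), Z)
  step 3: S(add(add(SZ, mul(SSZ, SSZ)), Z))
  step 4: S(add(S(add(Z, mul(SSZ, SSZ))), Z))
  step 5: S(S(add(add(Z, mul(SSZ, SSZ)), Z)))
  step 6: S(S(add(mul(SSZ, SSZ), Z)))
  step 7: S(S(add(add(SSZ, mul(SZ, SSZ)), Z)))
  step 8: S(S(add(S(add(SZ, mul(SZ, SSZ))), Z)))
  step 9: S(S(S(add(add(SZ, mul(SZ, SSZ)), Z))))
  step 10: S(S(S(add(S(add(Z, mul(SZ, SSZ))), Z))))
  step 11: S(S(S(S(add(add(Z, mul(SZ, SSZ)), Z)))))
  step 12: S(S(S(S(add(mul(SZ, SSZ), Z)))))
  step 13: S(S(S(S(add(add(SSZ, mul(Z, SSZ)), Z)))))
  step 14: S(S(S(S(add(S(add(SZ, mul(Z, SSZ))), Z)))))
  step 15: S(S(S(S(S(add(add(SZ, mul(Z, SSZ)), Z))))))
  step 16: S(S(S(S(S(add(S(add(Z, mul(Z, SSZ))), Z))))))
  step 17: S(S(S(S(S(S(add(add(Z, mul(Z, SSZ)), Z)))))))
  step 18: S(S(S(S(S(S(add(mul(Z, SSZ), Z)))))))
  step 19: S(S(S(S(S(S(add(Z, Z)))))))
  step 20: S^6(Z)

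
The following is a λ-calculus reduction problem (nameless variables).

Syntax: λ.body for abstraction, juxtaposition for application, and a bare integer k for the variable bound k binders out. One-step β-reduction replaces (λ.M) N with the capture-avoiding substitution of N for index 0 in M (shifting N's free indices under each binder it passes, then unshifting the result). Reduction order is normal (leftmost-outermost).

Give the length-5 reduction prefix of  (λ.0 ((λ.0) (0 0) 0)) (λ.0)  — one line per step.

  start: (λ.0 ((λ.0) (0 0) 0)) (λ.0)
  →1  (λ.0) ((λ.0) ((λ.0) (λ.0)) (λ.0))
  →2  (λ.0) ((λ.0) (λ.0)) (λ.0)
  →3  (λ.0) (λ.0) (λ.0)
  →4  (λ.0) (λ.0)
  →5  λ.0

Answer: after 5 steps: λ.0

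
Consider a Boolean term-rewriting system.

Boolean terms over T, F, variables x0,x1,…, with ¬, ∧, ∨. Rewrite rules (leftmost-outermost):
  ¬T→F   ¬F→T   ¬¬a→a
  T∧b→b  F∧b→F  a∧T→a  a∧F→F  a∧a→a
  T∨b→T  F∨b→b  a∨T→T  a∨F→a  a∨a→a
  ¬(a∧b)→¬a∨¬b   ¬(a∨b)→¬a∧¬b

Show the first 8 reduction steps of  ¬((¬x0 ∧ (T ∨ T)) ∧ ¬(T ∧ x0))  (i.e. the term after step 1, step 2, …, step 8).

Answer: after 8 steps: x0 ∨ (T ∧ x0)

Reduction:
  start: ¬((¬x0 ∧ (T ∨ T)) ∧ ¬(T ∧ x0))
  →1  ¬(¬x0 ∧ (T ∨ T)) ∨ ¬¬(T ∧ x0)
  →2  (¬¬x0 ∨ ¬(T ∨ T)) ∨ ¬¬(T ∧ x0)
  →3  (x0 ∨ ¬(T ∨ T)) ∨ ¬¬(T ∧ x0)
  →4  (x0 ∨ (¬T ∧ ¬T)) ∨ ¬¬(T ∧ x0)
  →5  (x0 ∨ ¬T) ∨ ¬¬(T ∧ x0)
  →6  (x0 ∨ F) ∨ ¬¬(T ∧ x0)
  →7  x0 ∨ ¬¬(T ∧ x0)
  →8  x0 ∨ (T ∧ x0)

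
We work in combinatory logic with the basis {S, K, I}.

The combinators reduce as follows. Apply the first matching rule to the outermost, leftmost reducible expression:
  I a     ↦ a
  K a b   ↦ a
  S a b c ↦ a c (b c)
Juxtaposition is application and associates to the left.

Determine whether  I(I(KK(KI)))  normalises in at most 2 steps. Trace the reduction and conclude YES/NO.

Answer: NO — after 2 steps the term is KK(KI), not yet normal

Working:
  start: I(I(KK(KI)))
  [1] I(KK(KI))
  [2] KK(KI)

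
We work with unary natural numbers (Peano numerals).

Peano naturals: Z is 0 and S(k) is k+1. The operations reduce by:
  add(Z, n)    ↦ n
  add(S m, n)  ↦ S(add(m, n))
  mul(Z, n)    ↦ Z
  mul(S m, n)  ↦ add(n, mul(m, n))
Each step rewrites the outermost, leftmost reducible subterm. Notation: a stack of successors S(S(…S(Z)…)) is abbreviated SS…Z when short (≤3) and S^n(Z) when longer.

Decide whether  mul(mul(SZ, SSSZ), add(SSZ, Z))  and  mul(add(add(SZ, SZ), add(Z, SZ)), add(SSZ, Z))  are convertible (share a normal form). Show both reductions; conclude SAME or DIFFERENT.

Answer: SAME — A ⇓ S^6(Z), B ⇓ S^6(Z)

Derivation:
Term A:
  start: mul(mul(SZ, SSSZ), add(SSZ, Z))
  [1] mul(add(SSSZ, mul(Z, SSSZ)), add(SSZ, Z))
  [2] mul(S(add(SSZ, mul(Z, SSSZ))), add(SSZ, Z))
  [3] add(add(SSZ, Z), mul(add(SSZ, mul(Z, SSSZ)), add(SSZ, Z)))
  [4] add(S(add(SZ, Z)), mul(add(SSZ, mul(Z, SSSZ)), add(SSZ, Z)))
  [5] S(add(add(SZ, Z), mul(add(SSZ, mul(Z, SSSZ)), add(SSZ, Z))))
  [6] S(add(S(add(Z, Z)), mul(add(SSZ, mul(Z, SSSZ)), add(SSZ, Z))))
  [7] S(S(add(add(Z, Z), mul(add(SSZ, mul(Z, SSSZ)), add(SSZ, Z)))))
  [8] S(S(add(Z, mul(add(SSZ, mul(Z, SSSZ)), add(SSZ, Z)))))
  [9] S(S(mul(add(SSZ, mul(Z, SSSZ)), add(SSZ, Z))))
  [10] S(S(mul(S(add(SZ, mul(Z, SSSZ))), add(SSZ, Z))))
  [11] S(S(add(add(SSZ, Z), mul(add(SZ, mul(Z, SSSZ)), add(SSZ, Z)))))
  [12] S(S(add(S(add(SZ, Z)), mul(add(SZ, mul(Z, SSSZ)), add(SSZ, Z)))))
  [13] S(S(S(add(add(SZ, Z), mul(add(SZ, mul(Z, SSSZ)), add(SSZ, Z))))))
  [14] S(S(S(add(S(add(Z, Z)), mul(add(SZ, mul(Z, SSSZ)), add(SSZ, Z))))))
  [15] S(S(S(S(add(add(Z, Z), mul(add(SZ, mul(Z, SSSZ)), add(SSZ, Z)))))))
  [16] S(S(S(S(add(Z, mul(add(SZ, mul(Z, SSSZ)), add(SSZ, Z)))))))
  [17] S(S(S(S(mul(add(SZ, mul(Z, SSSZ)), add(SSZ, Z))))))
  [18] S(S(S(S(mul(S(add(Z, mul(Z, SSSZ))), add(SSZ, Z))))))
  [19] S(S(S(S(add(add(SSZ, Z), mul(add(Z, mul(Z, SSSZ)), add(SSZ, Z)))))))
  [20] S(S(S(S(add(S(add(SZ, Z)), mul(add(Z, mul(Z, SSSZ)), add(SSZ, Z)))))))
  [21] S(S(S(S(S(add(add(SZ, Z), mul(add(Z, mul(Z, SSSZ)), add(SSZ, Z))))))))
  [22] S(S(S(S(S(add(S(add(Z, Z)), mul(add(Z, mul(Z, SSSZ)), add(SSZ, Z))))))))
  [23] S(S(S(S(S(S(add(add(Z, Z), mul(add(Z, mul(Z, SSSZ)), add(SSZ, Z)))))))))
  [24] S(S(S(S(S(S(add(Z, mul(add(Z, mul(Z, SSSZ)), add(SSZ, Z)))))))))
  [25] S(S(S(S(S(S(mul(add(Z, mul(Z, SSSZ)), add(SSZ, Z))))))))
  [26] S(S(S(S(S(S(mul(mul(Z, SSSZ), add(SSZ, Z))))))))
  [27] S(S(S(S(S(S(mul(Z, add(SSZ, Z))))))))
  [28] S^6(Z)

Term B:
  start: mul(add(add(SZ, SZ), add(Z, SZ)), add(SSZ, Z))
  [1] mul(add(S(add(Z, SZ)), add(Z, SZ)), add(SSZ, Z))
  [2] mul(S(add(add(Z, SZ), add(Z, SZ))), add(SSZ, Z))
  [3] add(add(SSZ, Z), mul(add(add(Z, SZ), add(Z, SZ)), add(SSZ, Z)))
  [4] add(S(add(SZ, Z)), mul(add(add(Z, SZ), add(Z, SZ)), add(SSZ, Z)))
  [5] S(add(add(SZ, Z), mul(add(add(Z, SZ), add(Z, SZ)), add(SSZ, Z))))
  [6] S(add(S(add(Z, Z)), mul(add(add(Z, SZ), add(Z, SZ)), add(SSZ, Z))))
  [7] S(S(add(add(Z, Z), mul(add(add(Z, SZ), add(Z, SZ)), add(SSZ, Z)))))
  [8] S(S(add(Z, mul(add(add(Z, SZ), add(Z, SZ)), add(SSZ, Z)))))
  [9] S(S(mul(add(add(Z, SZ), add(Z, SZ)), add(SSZ, Z))))
  [10] S(S(mul(add(SZ, add(Z, SZ)), add(SSZ, Z))))
  [11] S(S(mul(S(add(Z, add(Z, SZ))), add(SSZ, Z))))
  [12] S(S(add(add(SSZ, Z), mul(add(Z, add(Z, SZ)), add(SSZ, Z)))))
  [13] S(S(add(S(add(SZ, Z)), mul(add(Z, add(Z, SZ)), add(SSZ, Z)))))
  [14] S(S(S(add(add(SZ, Z), mul(add(Z, add(Z, SZ)), add(SSZ, Z))))))
  [15] S(S(S(add(S(add(Z, Z)), mul(add(Z, add(Z, SZ)), add(SSZ, Z))))))
  [16] S(S(S(S(add(add(Z, Z), mul(add(Z, add(Z, SZ)), add(SSZ, Z)))))))
  [17] S(S(S(S(add(Z, mul(add(Z, add(Z, SZ)), add(SSZ, Z)))))))
  [18] S(S(S(S(mul(add(Z, add(Z, SZ)), add(SSZ, Z))))))
  [19] S(S(S(S(mul(add(Z, SZ), add(SSZ, Z))))))
  [20] S(S(S(S(mul(SZ, add(SSZ, Z))))))
  [21] S(S(S(S(add(add(SSZ, Z), mul(Z, add(SSZ, Z)))))))
  [22] S(S(S(S(add(S(add(SZ, Z)), mul(Z, add(SSZ, Z)))))))
  [23] S(S(S(S(S(add(add(SZ, Z), mul(Z, add(SSZ, Z))))))))
  [24] S(S(S(S(S(add(S(add(Z, Z)), mul(Z, add(SSZ, Z))))))))
  [25] S(S(S(S(S(S(add(add(Z, Z), mul(Z, add(SSZ, Z)))))))))
  [26] S(S(S(S(S(S(add(Z, mul(Z, add(SSZ, Z)))))))))
  [27] S(S(S(S(S(S(mul(Z, add(SSZ, Z))))))))
  [28] S^6(Z)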